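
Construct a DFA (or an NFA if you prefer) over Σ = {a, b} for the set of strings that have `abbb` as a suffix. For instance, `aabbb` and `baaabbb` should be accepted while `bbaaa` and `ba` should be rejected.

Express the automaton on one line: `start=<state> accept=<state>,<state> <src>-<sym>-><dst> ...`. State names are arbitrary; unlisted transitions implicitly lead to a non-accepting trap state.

Let each state record the length of the longest suffix of the input read so far that is also a prefix of `abbb`. s1 means the last symbol is `a`; s2 means the last 2 symbols are `ab`; s3 means the last 3 symbols are `abb`; s4 means the last 4 symbols are `abbb`. Accept only at s4, where the string currently ends in `abbb`.
A 5-state machine:
        a   b  
>  s0   s1  s0 
   s1   s1  s2 
   s2   s1  s3 
   s3   s1  s4 
 * s4   s1  s0 
(> = start, * = accepting)

start=s0 accept=s4 s0-a->s1 s0-b->s0 s1-a->s1 s1-b->s2 s2-a->s1 s2-b->s3 s3-a->s1 s3-b->s4 s4-a->s1 s4-b->s0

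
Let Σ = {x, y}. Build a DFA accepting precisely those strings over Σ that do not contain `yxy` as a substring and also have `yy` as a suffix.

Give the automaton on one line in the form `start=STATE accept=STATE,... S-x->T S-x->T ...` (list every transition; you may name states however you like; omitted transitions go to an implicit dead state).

Build one automaton per condition and run them in lockstep. The first has 4 states tracking partial matches of the forbidden pattern `yxy`; the second has 3 states tracking how much of the suffix `yy` has currently been matched. A product state is a pair (one from each), accepting exactly when both do.
7 states suffice.
        x   y  
>  q0   q0  q1 
   q1   q2  q3 
   q2   q0  q4 
 * q3   q2  q3 
   q4   q5  q6 
   q5   q5  q4 
   q6   q5  q6 
(> = start, * = accepting)

start=q0 accept=q3 q0-x->q0 q0-y->q1 q1-x->q2 q1-y->q3 q2-x->q0 q2-y->q4 q3-x->q2 q3-y->q3 q4-x->q5 q4-y->q6 q5-x->q5 q5-y->q4 q6-x->q5 q6-y->q6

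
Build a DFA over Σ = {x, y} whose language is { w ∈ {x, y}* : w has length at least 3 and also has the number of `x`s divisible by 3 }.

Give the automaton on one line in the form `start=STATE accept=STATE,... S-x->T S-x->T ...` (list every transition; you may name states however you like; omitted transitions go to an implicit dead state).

Handle the two conditions separately and then intersect. One (5 states) tracks the input length, saturating at 4; the other (3 states) tracks the count of `x`s modulo 3. Each combined state is a pair, one component from each; accept when both components accept. After merging equivalent states the machine shrinks.
6 states suffice.
       x  y 
>  A   B  C 
   B   D  B 
   C   B  E 
   D   F  D 
   E   B  F 
 * F   B  F 
(> = start, * = accepting)

start=A accept=F A-x->B A-y->C B-x->D B-y->B C-x->B C-y->E D-x->F D-y->D E-x->B E-y->F F-x->B F-y->F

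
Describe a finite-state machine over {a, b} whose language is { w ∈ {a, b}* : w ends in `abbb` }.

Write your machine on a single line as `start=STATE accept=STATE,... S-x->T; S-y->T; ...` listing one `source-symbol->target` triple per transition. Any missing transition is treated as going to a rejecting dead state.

start=q0; accept=q4; q0-a->q1; q0-b->q0; q1-a->q1; q1-b->q2; q2-a->q1; q2-b->q3; q3-a->q1; q3-b->q4; q4-a->q1; q4-b->q0

Remember how much of `abbb` the current input suffix matches. State q0 means no match yet; q1 means the last symbol is `a`; q2 means the last 2 symbols are `ab`; q3 means the last 3 symbols are `abb`; q4 means the last 4 symbols are `abbb`. Only q4 accepts. On a mismatch, fall back to the longest proper suffix that is still a prefix of `abbb`.
A 5-state machine:
        a   b  
>  q0   q1  q0 
   q1   q1  q2 
   q2   q1  q3 
   q3   q1  q4 
 * q4   q1  q0 
(> = start, * = accepting)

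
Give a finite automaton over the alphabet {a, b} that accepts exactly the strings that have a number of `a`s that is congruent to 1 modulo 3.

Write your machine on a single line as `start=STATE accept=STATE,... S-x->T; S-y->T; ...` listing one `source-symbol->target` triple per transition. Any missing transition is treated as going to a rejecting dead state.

start=q0; accept=q1; q0-a->q1; q0-b->q0; q1-a->q2; q1-b->q1; q2-a->q0; q2-b->q2

The only thing that matters is how many `a`s have appeared, reduced mod 3. Use one state per residue: q0 for 0, …, q2 for 2. Reading `a` moves to the next residue; anything else stays put. q1 is accepting.
        a   b  
>  q0   q1  q0 
 * q1   q2  q1 
   q2   q0  q2 
(> = start, * = accepting)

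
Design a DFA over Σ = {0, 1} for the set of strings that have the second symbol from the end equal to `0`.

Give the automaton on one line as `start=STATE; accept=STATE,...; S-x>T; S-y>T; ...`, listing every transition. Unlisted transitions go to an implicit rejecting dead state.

start=q0; accept=q3,q4; q0-0>q1; q0-1>q2; q1-0>q3; q1-1>q4; q2-0>q5; q2-1>q6; q3-0>q3; q3-1>q4; q4-0>q5; q4-1>q6; q5-0>q3; q5-1>q4; q6-0>q5; q6-1>q6

A DFA must remember the last 2 symbols (since which symbol is second-to-last isn't known until the input ends). Use one state per possible window of the last ≤2 symbols; accept from those whose window starts with `0`.
A 7-state machine:
        0   1  
>  q0   q1  q2 
   q1   q3  q4 
   q2   q5  q6 
 * q3   q3  q4 
 * q4   q5  q6 
   q5   q3  q4 
   q6   q5  q6 
(> = start, * = accepting)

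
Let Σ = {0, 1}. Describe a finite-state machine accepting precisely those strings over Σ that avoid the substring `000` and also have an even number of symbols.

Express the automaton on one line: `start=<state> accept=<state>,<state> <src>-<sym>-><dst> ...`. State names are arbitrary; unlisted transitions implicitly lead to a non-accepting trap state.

Handle the two conditions separately and then intersect. One (4 states) tracks partial matches of the forbidden pattern `000`; the other (2 states) tracks the input length modulo 2. Each combined state is a pair, one component from each; accept when both components accept.
        0   1  
>* q0   q1  q2 
   q1   q3  q0 
   q2   q4  q0 
 * q3   q5  q2 
 * q4   q6  q2 
   q5   q7  q7 
   q6   q7  q0 
   q7   q5  q5 
(> = start, * = accepting)

start=q0 accept=q0,q3,q4 q0-0->q1 q0-1->q2 q1-0->q3 q1-1->q0 q2-0->q4 q2-1->q0 q3-0->q5 q3-1->q2 q4-0->q6 q4-1->q2 q5-0->q7 q5-1->q7 q6-0->q7 q6-1->q0 q7-0->q5 q7-1->q5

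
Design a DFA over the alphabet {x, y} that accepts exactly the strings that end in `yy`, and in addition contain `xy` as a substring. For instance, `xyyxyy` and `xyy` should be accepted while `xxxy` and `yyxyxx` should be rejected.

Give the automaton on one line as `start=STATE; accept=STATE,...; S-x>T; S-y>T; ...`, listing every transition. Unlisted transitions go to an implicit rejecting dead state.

start=A; accept=D; A-x>B; A-y>A; B-x>B; B-y>C; C-x>B; C-y>D; D-x>B; D-y>D

Run two small machines in parallel and take their product. The first has 3 states tracking how much of the suffix `yy` has currently been matched; the second has 3 states tracking whether and how much of `xy` has been seen. A product state is a pair (one from each), accepting exactly when both do. Equivalent product states are then merged.
A 4-state machine:
       x  y 
>  A   B  A 
   B   B  C 
   C   B  D 
 * D   B  D 
(> = start, * = accepting)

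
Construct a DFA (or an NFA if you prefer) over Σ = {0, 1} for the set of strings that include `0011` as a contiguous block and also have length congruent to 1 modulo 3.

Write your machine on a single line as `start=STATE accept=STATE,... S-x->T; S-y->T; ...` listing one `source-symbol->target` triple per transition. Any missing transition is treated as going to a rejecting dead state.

Build one automaton per condition and run them in lockstep. One (5 states) tracks whether and how much of `0011` has been seen; the other (3 states) tracks the input length modulo 3. Each combined state is a pair, one component from each; accept when both components accept.
          0    1  
>  s0     s1   s2 
   s1     s3   s4 
   s2     s5   s4 
   s3     s6   s7 
   s4     s8   s0 
   s5     s6   s0 
   s6     s9  s10 
   s7     s1  s11 
   s8     s9   s2 
   s9     s3  s12 
   s10    s5  s13 
 * s11   s13  s13 
   s12    s8  s14 
   s13   s14  s14 
   s14   s11  s11 
(> = start, * = accepting)

start=s0; accept=s11; s0-0->s1; s0-1->s2; s1-0->s3; s1-1->s4; s2-0->s5; s2-1->s4; s3-0->s6; s3-1->s7; s4-0->s8; s4-1->s0; s5-0->s6; s5-1->s0; s6-0->s9; s6-1->s10; s7-0->s1; s7-1->s11; s8-0->s9; s8-1->s2; s9-0->s3; s9-1->s12; s10-0->s5; s10-1->s13; s11-0->s13; s11-1->s13; s12-0->s8; s12-1->s14; s13-0->s14; s13-1->s14; s14-0->s11; s14-1->s11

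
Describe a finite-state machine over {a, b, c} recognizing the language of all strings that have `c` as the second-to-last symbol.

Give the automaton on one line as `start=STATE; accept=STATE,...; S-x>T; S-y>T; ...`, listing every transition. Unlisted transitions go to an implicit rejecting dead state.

Because acceptance depends on a position counted from the end, the machine has to buffer the most recent 2 symbols. Make each state the string of the last up-to-2 symbols read; on input `x` shift the window left and append `x`. Accept when the buffered window has length 2 and begins with `c`.
13 states suffice.
          a    b    c  
>  s0     s1   s2   s3 
   s1     s4   s5   s6 
   s2     s7   s8   s9 
   s3    s10  s11  s12 
   s4     s4   s5   s6 
   s5     s7   s8   s9 
   s6    s10  s11  s12 
   s7     s4   s5   s6 
   s8     s7   s8   s9 
   s9    s10  s11  s12 
 * s10    s4   s5   s6 
 * s11    s7   s8   s9 
 * s12   s10  s11  s12 
(> = start, * = accepting)

start=s0; accept=s10,s11,s12; s0-a>s1; s0-b>s2; s0-c>s3; s1-a>s4; s1-b>s5; s1-c>s6; s2-a>s7; s2-b>s8; s2-c>s9; s3-a>s10; s3-b>s11; s3-c>s12; s4-a>s4; s4-b>s5; s4-c>s6; s5-a>s7; s5-b>s8; s5-c>s9; s6-a>s10; s6-b>s11; s6-c>s12; s7-a>s4; s7-b>s5; s7-c>s6; s8-a>s7; s8-b>s8; s8-c>s9; s9-a>s10; s9-b>s11; s9-c>s12; s10-a>s4; s10-b>s5; s10-c>s6; s11-a>s7; s11-b>s8; s11-c>s9; s12-a>s10; s12-b>s11; s12-c>s12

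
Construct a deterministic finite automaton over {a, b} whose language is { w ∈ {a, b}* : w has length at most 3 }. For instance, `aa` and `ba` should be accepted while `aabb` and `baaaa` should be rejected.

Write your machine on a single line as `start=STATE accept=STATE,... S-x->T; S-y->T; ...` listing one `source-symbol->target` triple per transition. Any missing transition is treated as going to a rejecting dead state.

start=q0; accept=q0,q1,q2,q3; q0-a->q1; q0-b->q1; q1-a->q2; q1-b->q2; q2-a->q3; q2-b->q3; q3-a->q4; q3-b->q4; q4-a->q4; q4-b->q4

We only need to distinguish lengths 0, 1, …, 3, and '>3'. Chain q0 → q1 → q2 → q3 → q4 on every symbol, with q4 looping. Accepting states: {q0, q1, q2, q3}.
With 5 states:
        a   b  
>* q0   q1  q1 
 * q1   q2  q2 
 * q2   q3  q3 
 * q3   q4  q4 
   q4   q4  q4 
(> = start, * = accepting)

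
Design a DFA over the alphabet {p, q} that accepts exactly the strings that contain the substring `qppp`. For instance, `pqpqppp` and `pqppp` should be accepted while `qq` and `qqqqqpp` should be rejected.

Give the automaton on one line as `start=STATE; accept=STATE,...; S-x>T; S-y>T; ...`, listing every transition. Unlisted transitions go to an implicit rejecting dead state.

start=A; accept=E; A-p>A; A-q>B; B-p>C; B-q>B; C-p>D; C-q>B; D-p>E; D-q>B; E-p>E; E-q>E

States A..D record the length of the longest prefix of `qppp` that matches the current input suffix. Reaching E means `qppp` has been seen, and we stay there forever. Accept from E.
5 states suffice.
       p  q 
>  A   A  B 
   B   C  B 
   C   D  B 
   D   E  B 
 * E   E  E 
(> = start, * = accepting)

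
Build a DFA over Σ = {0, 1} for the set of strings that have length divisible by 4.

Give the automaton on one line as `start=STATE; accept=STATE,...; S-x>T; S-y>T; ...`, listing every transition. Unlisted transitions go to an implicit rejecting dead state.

start=q0; accept=q0; q0-0>q1; q0-1>q1; q1-0>q2; q1-1>q2; q2-0>q3; q2-1>q3; q3-0>q0; q3-1>q0

Only the length mod 4 matters, so use a 4-cycle: from any state, every input symbol moves to the next state, wrapping q3 back to q0. Mark q0 accepting.
A 4-state machine:
        0   1  
>* q0   q1  q1 
   q1   q2  q2 
   q2   q3  q3 
   q3   q0  q0 
(> = start, * = accepting)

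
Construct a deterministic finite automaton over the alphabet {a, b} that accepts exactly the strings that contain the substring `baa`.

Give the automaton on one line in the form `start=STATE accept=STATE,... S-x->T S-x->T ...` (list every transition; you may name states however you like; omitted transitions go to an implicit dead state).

start=q0 accept=q3 q0-a->q0 q0-b->q1 q1-a->q2 q1-b->q1 q2-a->q3 q2-b->q1 q3-a->q3 q3-b->q3

States q0..q2 record the length of the longest prefix of `baa` that matches the current input suffix. Reaching q3 means `baa` has been seen, and we stay there forever. Accept from q3.
A 4-state machine:
        a   b  
>  q0   q0  q1 
   q1   q2  q1 
   q2   q3  q1 
 * q3   q3  q3 
(> = start, * = accepting)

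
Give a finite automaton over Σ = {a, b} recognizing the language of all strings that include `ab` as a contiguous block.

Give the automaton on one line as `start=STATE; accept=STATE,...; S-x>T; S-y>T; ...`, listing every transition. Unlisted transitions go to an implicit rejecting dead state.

start=q0; accept=q2; q0-a>q1; q0-b>q0; q1-a>q1; q1-b>q2; q2-a>q2; q2-b>q2

States q0..q1 record the length of the longest prefix of `ab` that matches the current input suffix. Reaching q2 means `ab` has been seen, and we stay there forever. Accept from q2.
A 3-state machine:
        a   b  
>  q0   q1  q0 
   q1   q1  q2 
 * q2   q2  q2 
(> = start, * = accepting)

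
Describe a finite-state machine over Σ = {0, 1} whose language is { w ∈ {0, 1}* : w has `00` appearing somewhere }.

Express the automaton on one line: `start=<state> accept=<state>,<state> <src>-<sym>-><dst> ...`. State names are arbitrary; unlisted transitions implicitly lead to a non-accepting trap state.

States q0..q1 record the length of the longest prefix of `00` that matches the current input suffix. Reaching q2 means `00` has been seen, and we stay there forever. Accept from q2.
With 3 states:
        0   1  
>  q0   q1  q0 
   q1   q2  q0 
 * q2   q2  q2 
(> = start, * = accepting)

start=q0 accept=q2 q0-0->q1 q0-1->q0 q1-0->q2 q1-1->q0 q2-0->q2 q2-1->q2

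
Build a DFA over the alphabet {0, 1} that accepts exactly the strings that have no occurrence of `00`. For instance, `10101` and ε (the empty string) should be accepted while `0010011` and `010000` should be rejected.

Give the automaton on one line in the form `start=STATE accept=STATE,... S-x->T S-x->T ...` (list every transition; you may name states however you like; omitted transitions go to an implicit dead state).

start=q0 accept=q0,q1 q0-0->q1 q0-1->q0 q1-0->q2 q1-1->q0 q2-0->q2 q2-1->q2

Track partial matches of the forbidden pattern `00`. State q2 is a dead state reached once `00` has occurred; every other state accepts. q0 means no part of `00` is currently matched.
With 3 states:
        0   1  
>* q0   q1  q0 
 * q1   q2  q0 
   q2   q2  q2 
(> = start, * = accepting)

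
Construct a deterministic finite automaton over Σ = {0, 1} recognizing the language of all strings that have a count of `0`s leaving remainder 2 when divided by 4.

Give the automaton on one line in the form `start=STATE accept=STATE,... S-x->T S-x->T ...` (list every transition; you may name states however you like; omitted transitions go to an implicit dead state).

start=s0 accept=s2 s0-0->s1 s0-1->s0 s1-0->s2 s1-1->s1 s2-0->s3 s2-1->s2 s3-0->s0 s3-1->s3

The only thing that matters is how many `0`s have appeared, reduced mod 4. Use one state per residue: s0 for 0, …, s3 for 3. Reading `0` moves to the next residue; anything else stays put. s2 is accepting.
        0   1  
>  s0   s1  s0 
   s1   s2  s1 
 * s2   s3  s2 
   s3   s0  s3 
(> = start, * = accepting)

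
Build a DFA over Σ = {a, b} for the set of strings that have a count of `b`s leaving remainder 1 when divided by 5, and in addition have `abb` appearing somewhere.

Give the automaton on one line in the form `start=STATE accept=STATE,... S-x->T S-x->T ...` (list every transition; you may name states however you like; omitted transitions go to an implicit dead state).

Handle the two conditions separately and then intersect. One (5 states) tracks the count of `b`s modulo 5; the other (4 states) tracks whether and how much of `abb` has been seen. Each combined state is a pair, one component from each; accept when both components accept.
With 20 states:
          a    b  
>  s0     s1   s2 
   s1     s1   s3 
   s2     s4   s5 
   s3     s4   s6 
   s4     s4   s7 
   s5     s8   s9 
   s6     s6  s10 
   s7     s8  s10 
   s8     s8  s11 
   s9    s12  s13 
   s10   s10  s14 
   s11   s12  s14 
   s12   s12  s15 
   s13   s16   s0 
   s14   s14  s17 
   s15   s16  s17 
   s16   s16  s18 
   s17   s17  s19 
   s18    s1  s19 
 * s19   s19   s6 
(> = start, * = accepting)

start=s0 accept=s19 s0-a->s1 s0-b->s2 s1-a->s1 s1-b->s3 s2-a->s4 s2-b->s5 s3-a->s4 s3-b->s6 s4-a->s4 s4-b->s7 s5-a->s8 s5-b->s9 s6-a->s6 s6-b->s10 s7-a->s8 s7-b->s10 s8-a->s8 s8-b->s11 s9-a->s12 s9-b->s13 s10-a->s10 s10-b->s14 s11-a->s12 s11-b->s14 s12-a->s12 s12-b->s15 s13-a->s16 s13-b->s0 s14-a->s14 s14-b->s17 s15-a->s16 s15-b->s17 s16-a->s16 s16-b->s18 s17-a->s17 s17-b->s19 s18-a->s1 s18-b->s19 s19-a->s19 s19-b->s6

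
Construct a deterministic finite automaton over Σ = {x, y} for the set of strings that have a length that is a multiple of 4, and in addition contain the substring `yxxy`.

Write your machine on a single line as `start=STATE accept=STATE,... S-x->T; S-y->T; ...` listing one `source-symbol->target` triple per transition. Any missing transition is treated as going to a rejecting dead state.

Build one automaton per condition and run them in lockstep. The first has 4 states tracking the input length modulo 4; the second has 5 states tracking whether and how much of `yxxy` has been seen. A product state is a pair (one from each), accepting exactly when both do.
A 20-state machine:
          x    y  
>  S0     S1   S2 
   S1     S3   S4 
   S2     S5   S4 
   S3     S6   S7 
   S4     S8   S7 
   S5     S9   S7 
   S6     S0  S10 
   S7    S11  S10 
   S8    S12  S10 
   S9     S0  S13 
   S10   S14   S2 
   S11   S15   S2 
   S12    S1  S16 
 * S13   S16  S16 
   S14   S17   S4 
   S15    S3  S18 
   S16   S18  S18 
   S17    S6  S19 
   S18   S19  S19 
   S19   S13  S13 
(> = start, * = accepting)

start=S0; accept=S13; S0-x->S1; S0-y->S2; S1-x->S3; S1-y->S4; S2-x->S5; S2-y->S4; S3-x->S6; S3-y->S7; S4-x->S8; S4-y->S7; S5-x->S9; S5-y->S7; S6-x->S0; S6-y->S10; S7-x->S11; S7-y->S10; S8-x->S12; S8-y->S10; S9-x->S0; S9-y->S13; S10-x->S14; S10-y->S2; S11-x->S15; S11-y->S2; S12-x->S1; S12-y->S16; S13-x->S16; S13-y->S16; S14-x->S17; S14-y->S4; S15-x->S3; S15-y->S18; S16-x->S18; S16-y->S18; S17-x->S6; S17-y->S19; S18-x->S19; S18-y->S19; S19-x->S13; S19-y->S13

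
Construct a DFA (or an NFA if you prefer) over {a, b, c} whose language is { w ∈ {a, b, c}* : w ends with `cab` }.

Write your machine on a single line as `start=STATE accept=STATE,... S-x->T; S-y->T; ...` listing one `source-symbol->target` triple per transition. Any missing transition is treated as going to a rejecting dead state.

Let each state record the length of the longest suffix of the input read so far that is also a prefix of `cab`. q1 means the last symbol is `c`; q2 means the last 2 symbols are `ca`; q3 means the last 3 symbols are `cab`. Accept only at q3, where the string currently ends in `cab`.
A 4-state machine:
        a   b   c  
>  q0   q0  q0  q1 
   q1   q2  q0  q1 
   q2   q0  q3  q1 
 * q3   q0  q0  q1 
(> = start, * = accepting)

start=q0; accept=q3; q0-a->q0; q0-b->q0; q0-c->q1; q1-a->q2; q1-b->q0; q1-c->q1; q2-a->q0; q2-b->q3; q2-c->q1; q3-a->q0; q3-b->q0; q3-c->q1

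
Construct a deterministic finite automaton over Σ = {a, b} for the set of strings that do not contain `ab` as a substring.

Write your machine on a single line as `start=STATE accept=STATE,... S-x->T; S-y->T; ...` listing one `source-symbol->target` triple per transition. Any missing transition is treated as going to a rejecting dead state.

start=q0; accept=q0,q1; q0-a->q1; q0-b->q0; q1-a->q1; q1-b->q2; q2-a->q2; q2-b->q2

Track partial matches of the forbidden pattern `ab`. State q2 is a dead state reached once `ab` has occurred; every other state accepts. q0 means no part of `ab` is currently matched.
A 3-state machine:
        a   b  
>* q0   q1  q0 
 * q1   q1  q2 
   q2   q2  q2 
(> = start, * = accepting)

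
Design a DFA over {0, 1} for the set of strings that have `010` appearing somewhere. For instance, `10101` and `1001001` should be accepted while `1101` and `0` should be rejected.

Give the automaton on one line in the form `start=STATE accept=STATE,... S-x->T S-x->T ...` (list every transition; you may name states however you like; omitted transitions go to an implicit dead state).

Track how much of `010` has been matched so far: state q0 is no progress, q3 is the absorbing accept state reached once `010` has occurred. Intermediate states record partial matches; on a mismatch, fall back to the longest reusable overlap.
A 4-state machine:
        0   1  
>  q0   q1  q0 
   q1   q1  q2 
   q2   q3  q0 
 * q3   q3  q3 
(> = start, * = accepting)

start=q0 accept=q3 q0-0->q1 q0-1->q0 q1-0->q1 q1-1->q2 q2-0->q3 q2-1->q0 q3-0->q3 q3-1->q3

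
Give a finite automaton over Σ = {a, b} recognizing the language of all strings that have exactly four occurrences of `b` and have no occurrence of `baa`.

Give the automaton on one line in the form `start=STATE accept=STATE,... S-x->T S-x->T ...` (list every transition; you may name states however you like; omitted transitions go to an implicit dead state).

Handle the two conditions separately and then intersect. The first has 6 states tracking the count of `b`s, saturating at 5; the second has 4 states tracking partial matches of the forbidden pattern `baa`. A product state is a pair (one from each), accepting exactly when both do.
          a    b  
>  q0     q0   q1 
   q1     q2   q3 
   q2     q4   q3 
   q3     q5   q6 
   q4     q4   q7 
   q5     q7   q6 
   q6     q8   q9 
   q7     q7  q10 
   q8    q10   q9 
 * q9    q11  q12 
   q10   q10  q13 
 * q11   q13  q12 
   q12   q14  q12 
   q13   q13  q15 
   q14   q15  q12 
   q15   q15  q15 
(> = start, * = accepting)

start=q0 accept=q9,q11 q0-a->q0 q0-b->q1 q1-a->q2 q1-b->q3 q2-a->q4 q2-b->q3 q3-a->q5 q3-b->q6 q4-a->q4 q4-b->q7 q5-a->q7 q5-b->q6 q6-a->q8 q6-b->q9 q7-a->q7 q7-b->q10 q8-a->q10 q8-b->q9 q9-a->q11 q9-b->q12 q10-a->q10 q10-b->q13 q11-a->q13 q11-b->q12 q12-a->q14 q12-b->q12 q13-a->q13 q13-b->q15 q14-a->q15 q14-b->q12 q15-a->q15 q15-b->q15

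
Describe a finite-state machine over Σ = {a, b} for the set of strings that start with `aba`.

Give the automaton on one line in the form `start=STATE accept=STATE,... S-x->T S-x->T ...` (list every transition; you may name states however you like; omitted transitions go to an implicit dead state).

start=q0 accept=q3 q0-a->q1 q0-b->q4 q1-a->q4 q1-b->q2 q2-a->q3 q2-b->q4 q3-a->q3 q3-b->q3 q4-a->q4 q4-b->q4

Walk along `aba` while the input agrees: from q0 take `a` to q1, and so on. Any deviation drops to the rejecting sink q4. Once q3 is reached the prefix is confirmed and every continuation is accepted.
A 5-state machine:
        a   b  
>  q0   q1  q4 
   q1   q4  q2 
   q2   q3  q4 
 * q3   q3  q3 
   q4   q4  q4 
(> = start, * = accepting)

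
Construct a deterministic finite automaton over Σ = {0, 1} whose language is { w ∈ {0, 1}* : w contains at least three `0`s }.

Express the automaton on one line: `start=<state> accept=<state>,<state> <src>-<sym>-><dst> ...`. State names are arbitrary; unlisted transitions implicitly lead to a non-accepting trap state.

Count `0`s, saturating at 4: states A through D mean 0 through 3 `0`s seen; E means more than 3. Each `0` increments (capped at E); other symbols loop. Accept from {D, E}.
A 5-state machine:
       0  1 
>  A   B  A 
   B   C  B 
   C   D  C 
 * D   E  D 
 * E   E  E 
(> = start, * = accepting)

start=A accept=D,E A-0->B A-1->A B-0->C B-1->B C-0->D C-1->C D-0->E D-1->D E-0->E E-1->E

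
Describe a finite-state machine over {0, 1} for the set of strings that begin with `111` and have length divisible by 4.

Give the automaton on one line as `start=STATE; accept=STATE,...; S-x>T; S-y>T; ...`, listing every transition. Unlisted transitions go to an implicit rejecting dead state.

Run two small machines in parallel and take their product. One (5 states) tracks whether the input so far still matches the prefix `111`; the other (4 states) tracks the input length modulo 4. Each combined state is a pair, one component from each; accept when both components accept.
An 11-state machine:
       0  1 
>  A   B  C 
   B   D  D 
   C   D  E 
   D   F  F 
   E   F  G 
   F   H  H 
   G   I  I 
   H   B  B 
 * I   J  J 
   J   K  K 
   K   G  G 
(> = start, * = accepting)

start=A; accept=I; A-0>B; A-1>C; B-0>D; B-1>D; C-0>D; C-1>E; D-0>F; D-1>F; E-0>F; E-1>G; F-0>H; F-1>H; G-0>I; G-1>I; H-0>B; H-1>B; I-0>J; I-1>J; J-0>K; J-1>K; K-0>G; K-1>G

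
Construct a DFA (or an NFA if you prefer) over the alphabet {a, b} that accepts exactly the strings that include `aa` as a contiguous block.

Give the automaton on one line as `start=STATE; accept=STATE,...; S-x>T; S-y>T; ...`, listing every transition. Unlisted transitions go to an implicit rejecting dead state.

start=q0; accept=q2; q0-a>q1; q0-b>q0; q1-a>q2; q1-b>q0; q2-a>q2; q2-b>q2

States q0..q1 record the length of the longest prefix of `aa` that matches the current input suffix. Reaching q2 means `aa` has been seen, and we stay there forever. Accept from q2.
With 3 states:
        a   b  
>  q0   q1  q0 
   q1   q2  q0 
 * q2   q2  q2 
(> = start, * = accepting)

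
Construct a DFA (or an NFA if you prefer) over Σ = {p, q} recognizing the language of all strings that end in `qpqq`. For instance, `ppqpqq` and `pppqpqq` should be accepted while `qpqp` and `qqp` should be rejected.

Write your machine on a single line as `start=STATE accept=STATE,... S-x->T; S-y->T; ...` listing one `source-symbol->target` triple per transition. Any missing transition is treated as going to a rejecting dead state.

Remember how much of `qpqq` the current input suffix matches. State A means no match yet; B means the last symbol is `q`; C means the last 2 symbols are `qp`; D means the last 3 symbols are `qpq`; E means the last 4 symbols are `qpqq`. Only E accepts. On a mismatch, fall back to the longest proper suffix that is still a prefix of `qpqq`.
5 states suffice.
       p  q 
>  A   A  B 
   B   C  B 
   C   A  D 
   D   C  E 
 * E   C  B 
(> = start, * = accepting)

start=A; accept=E; A-p->A; A-q->B; B-p->C; B-q->B; C-p->A; C-q->D; D-p->C; D-q->E; E-p->C; E-q->B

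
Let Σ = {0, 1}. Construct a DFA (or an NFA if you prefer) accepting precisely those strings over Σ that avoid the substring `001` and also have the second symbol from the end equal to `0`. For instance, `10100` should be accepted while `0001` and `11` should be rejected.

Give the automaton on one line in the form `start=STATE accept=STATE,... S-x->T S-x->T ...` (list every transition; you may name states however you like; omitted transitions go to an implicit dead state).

Handle the two conditions separately and then intersect. The first has 4 states tracking partial matches of the forbidden pattern `001`; the second has 7 states tracking the last 2 symbols read. A product state is a pair (one from each), accepting exactly when both do. After merging equivalent states the machine shrinks.
       0  1 
>  A   B  A 
   B   C  D 
 * C   C  E 
 * D   B  A 
   E   E  E 
(> = start, * = accepting)

start=A accept=C,D A-0->B A-1->A B-0->C B-1->D C-0->C C-1->E D-0->B D-1->A E-0->E E-1->E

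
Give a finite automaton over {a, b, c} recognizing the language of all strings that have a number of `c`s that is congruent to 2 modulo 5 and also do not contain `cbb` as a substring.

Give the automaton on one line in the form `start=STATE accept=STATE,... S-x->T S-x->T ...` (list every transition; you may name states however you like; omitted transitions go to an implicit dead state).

start=q0 accept=q4,q6,q7 q0-a->q0 q0-b->q0 q0-c->q1 q1-a->q2 q1-b->q3 q1-c->q4 q2-a->q2 q2-b->q2 q2-c->q4 q3-a->q2 q3-b->q5 q3-c->q4 q4-a->q6 q4-b->q7 q4-c->q8 q5-a->q5 q5-b->q5 q5-c->q5 q6-a->q6 q6-b->q6 q6-c->q8 q7-a->q6 q7-b->q5 q7-c->q8 q8-a->q9 q8-b->q10 q8-c->q11 q9-a->q9 q9-b->q9 q9-c->q11 q10-a->q9 q10-b->q5 q10-c->q11 q11-a->q12 q11-b->q13 q11-c->q14 q12-a->q12 q12-b->q12 q12-c->q14 q13-a->q12 q13-b->q5 q13-c->q14 q14-a->q0 q14-b->q15 q14-c->q1 q15-a->q0 q15-b->q5 q15-c->q1

Run two small machines in parallel and take their product. One (5 states) tracks the count of `c`s modulo 5; the other (4 states) tracks partial matches of the forbidden pattern `cbb`. Each combined state is a pair, one component from each; accept when both components accept. Minimizing collapses redundant product states.
With 16 states:
          a    b    c  
>  q0     q0   q0   q1 
   q1     q2   q3   q4 
   q2     q2   q2   q4 
   q3     q2   q5   q4 
 * q4     q6   q7   q8 
   q5     q5   q5   q5 
 * q6     q6   q6   q8 
 * q7     q6   q5   q8 
   q8     q9  q10  q11 
   q9     q9   q9  q11 
   q10    q9   q5  q11 
   q11   q12  q13  q14 
   q12   q12  q12  q14 
   q13   q12   q5  q14 
   q14    q0  q15   q1 
   q15    q0   q5   q1 
(> = start, * = accepting)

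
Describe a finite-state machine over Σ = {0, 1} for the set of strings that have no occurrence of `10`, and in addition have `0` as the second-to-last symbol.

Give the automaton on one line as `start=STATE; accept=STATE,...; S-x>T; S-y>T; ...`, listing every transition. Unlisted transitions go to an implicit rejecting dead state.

Handle the two conditions separately and then intersect. The first has 3 states tracking partial matches of the forbidden pattern `10`; the second has 7 states tracking the last 2 symbols read. A product state is a pair (one from each), accepting exactly when both do.
       0  1 
>  A   B  C 
   B   D  E 
   C   F  G 
 * D   D  E 
 * E   F  G 
   F   H  I 
   G   F  G 
   H   H  I 
   I   F  J 
   J   F  J 
(> = start, * = accepting)

start=A; accept=D,E; A-0>B; A-1>C; B-0>D; B-1>E; C-0>F; C-1>G; D-0>D; D-1>E; E-0>F; E-1>G; F-0>H; F-1>I; G-0>F; G-1>G; H-0>H; H-1>I; I-0>F; I-1>J; J-0>F; J-1>J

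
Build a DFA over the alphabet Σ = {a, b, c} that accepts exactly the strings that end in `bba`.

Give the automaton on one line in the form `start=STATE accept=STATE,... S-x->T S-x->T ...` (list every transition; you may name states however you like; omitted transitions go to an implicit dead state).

Let each state record the length of the longest suffix of the input read so far that is also a prefix of `bba`. q1 means the last symbol is `b`; q2 means the last 2 symbols are `bb`; q3 means the last 3 symbols are `bba`. Accept only at q3, where the string currently ends in `bba`.
        a   b   c  
>  q0   q0  q1  q0 
   q1   q0  q2  q0 
   q2   q3  q2  q0 
 * q3   q0  q1  q0 
(> = start, * = accepting)

start=q0 accept=q3 q0-a->q0 q0-b->q1 q0-c->q0 q1-a->q0 q1-b->q2 q1-c->q0 q2-a->q3 q2-b->q2 q2-c->q0 q3-a->q0 q3-b->q1 q3-c->q0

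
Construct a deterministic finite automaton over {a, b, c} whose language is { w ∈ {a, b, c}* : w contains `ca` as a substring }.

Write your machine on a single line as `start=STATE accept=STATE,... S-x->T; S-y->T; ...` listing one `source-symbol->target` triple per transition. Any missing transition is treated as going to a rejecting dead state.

start=q0; accept=q2; q0-a->q0; q0-b->q0; q0-c->q1; q1-a->q2; q1-b->q0; q1-c->q1; q2-a->q2; q2-b->q2; q2-c->q2

States q0..q1 record the length of the longest prefix of `ca` that matches the current input suffix. Reaching q2 means `ca` has been seen, and we stay there forever. Accept from q2.
With 3 states:
        a   b   c  
>  q0   q0  q0  q1 
   q1   q2  q0  q1 
 * q2   q2  q2  q2 
(> = start, * = accepting)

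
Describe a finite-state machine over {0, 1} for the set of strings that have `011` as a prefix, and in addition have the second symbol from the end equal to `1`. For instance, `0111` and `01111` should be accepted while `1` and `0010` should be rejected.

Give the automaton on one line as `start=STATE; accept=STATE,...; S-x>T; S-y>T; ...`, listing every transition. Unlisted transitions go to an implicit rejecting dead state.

start=s0; accept=s4,s5; s0-0>s1; s0-1>s2; s1-0>s2; s1-1>s3; s2-0>s2; s2-1>s2; s3-0>s2; s3-1>s4; s4-0>s5; s4-1>s4; s5-0>s6; s5-1>s7; s6-0>s6; s6-1>s7; s7-0>s5; s7-1>s4

Run two small machines in parallel and take their product. One (5 states) tracks whether the input so far still matches the prefix `011`; the other (7 states) tracks the last 2 symbols read. Each combined state is a pair, one component from each; accept when both components accept. Minimizing collapses redundant product states.
        0   1  
>  s0   s1  s2 
   s1   s2  s3 
   s2   s2  s2 
   s3   s2  s4 
 * s4   s5  s4 
 * s5   s6  s7 
   s6   s6  s7 
   s7   s5  s4 
(> = start, * = accepting)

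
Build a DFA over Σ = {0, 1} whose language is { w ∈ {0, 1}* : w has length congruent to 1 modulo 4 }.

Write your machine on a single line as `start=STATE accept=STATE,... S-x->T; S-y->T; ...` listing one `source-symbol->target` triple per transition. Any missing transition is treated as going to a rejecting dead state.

start=s0; accept=s1; s0-0->s1; s0-1->s1; s1-0->s2; s1-1->s2; s2-0->s3; s2-1->s3; s3-0->s0; s3-1->s0

Only the length mod 4 matters, so use a 4-cycle: from any state, every input symbol moves to the next state, wrapping s3 back to s0. Mark s1 accepting.
A 4-state machine:
        0   1  
>  s0   s1  s1 
 * s1   s2  s2 
   s2   s3  s3 
   s3   s0  s0 
(> = start, * = accepting)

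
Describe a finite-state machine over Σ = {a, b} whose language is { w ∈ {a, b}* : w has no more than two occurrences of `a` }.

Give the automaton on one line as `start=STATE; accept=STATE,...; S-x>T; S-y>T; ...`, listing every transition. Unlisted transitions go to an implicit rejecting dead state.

start=s0; accept=s0,s1,s2; s0-a>s1; s0-b>s0; s1-a>s2; s1-b>s1; s2-a>s3; s2-b>s2; s3-a>s3; s3-b>s3

Only the number of `a`s matters, and only up to 3. Make a chain s0 → s1 → s2 → s3 advanced by each `a` (with s3 absorbing); every other symbol self-loops. The accepting set is {s0, s1, s2}.
A 4-state machine:
        a   b  
>* s0   s1  s0 
 * s1   s2  s1 
 * s2   s3  s2 
   s3   s3  s3 
(> = start, * = accepting)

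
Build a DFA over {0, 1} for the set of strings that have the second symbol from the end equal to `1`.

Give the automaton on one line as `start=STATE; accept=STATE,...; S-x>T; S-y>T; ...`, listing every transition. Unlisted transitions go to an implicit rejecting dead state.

start=q0; accept=q5,q6; q0-0>q1; q0-1>q2; q1-0>q3; q1-1>q4; q2-0>q5; q2-1>q6; q3-0>q3; q3-1>q4; q4-0>q5; q4-1>q6; q5-0>q3; q5-1>q4; q6-0>q5; q6-1>q6

Because acceptance depends on a position counted from the end, the machine has to buffer the most recent 2 symbols. Make each state the string of the last up-to-2 symbols read; on input `x` shift the window left and append `x`. Accept when the buffered window has length 2 and begins with `1`.
        0   1  
>  q0   q1  q2 
   q1   q3  q4 
   q2   q5  q6 
   q3   q3  q4 
   q4   q5  q6 
 * q5   q3  q4 
 * q6   q5  q6 
(> = start, * = accepting)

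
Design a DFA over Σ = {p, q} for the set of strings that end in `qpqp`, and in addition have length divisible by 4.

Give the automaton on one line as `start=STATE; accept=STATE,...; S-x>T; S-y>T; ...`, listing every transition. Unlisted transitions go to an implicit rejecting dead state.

start=s0; accept=s7; s0-p>s1; s0-q>s2; s1-p>s3; s1-q>s3; s2-p>s4; s2-q>s3; s3-p>s5; s3-q>s5; s4-p>s5; s4-q>s6; s5-p>s0; s5-q>s0; s6-p>s7; s6-q>s0; s7-p>s1; s7-q>s2

Run two small machines in parallel and take their product. The first has 5 states tracking how much of the suffix `qpqp` has currently been matched; the second has 4 states tracking the input length modulo 4. A product state is a pair (one from each), accepting exactly when both do. Equivalent product states are then merged.
An 8-state machine:
        p   q  
>  s0   s1  s2 
   s1   s3  s3 
   s2   s4  s3 
   s3   s5  s5 
   s4   s5  s6 
   s5   s0  s0 
   s6   s7  s0 
 * s7   s1  s2 
(> = start, * = accepting)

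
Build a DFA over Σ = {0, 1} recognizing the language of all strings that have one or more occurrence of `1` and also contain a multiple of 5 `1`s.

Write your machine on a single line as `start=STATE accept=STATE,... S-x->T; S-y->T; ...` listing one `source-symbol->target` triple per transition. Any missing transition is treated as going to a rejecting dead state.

start=q0; accept=q5; q0-0->q0; q0-1->q1; q1-0->q1; q1-1->q2; q2-0->q2; q2-1->q3; q3-0->q3; q3-1->q4; q4-0->q4; q4-1->q5; q5-0->q5; q5-1->q6; q6-0->q6; q6-1->q2

Handle the two conditions separately and then intersect. One (3 states) tracks the count of `1`s, saturating at 2; the other (5 states) tracks the count of `1`s modulo 5. Each combined state is a pair, one component from each; accept when both components accept.
A 7-state machine:
        0   1  
>  q0   q0  q1 
   q1   q1  q2 
   q2   q2  q3 
   q3   q3  q4 
   q4   q4  q5 
 * q5   q5  q6 
   q6   q6  q2 
(> = start, * = accepting)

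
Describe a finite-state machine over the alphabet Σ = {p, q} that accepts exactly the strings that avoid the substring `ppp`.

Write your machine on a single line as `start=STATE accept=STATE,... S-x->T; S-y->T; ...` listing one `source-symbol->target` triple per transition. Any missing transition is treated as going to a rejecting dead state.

This is the complement of 'contains `ppp`'. Use the same substring-matching states — s0 through s3 holding how much of `ppp` has just been matched — but flip the accepting set: everything except the trap s3 accepts.
With 4 states:
        p   q  
>* s0   s1  s0 
 * s1   s2  s0 
 * s2   s3  s0 
   s3   s3  s3 
(> = start, * = accepting)

start=s0; accept=s0,s1,s2; s0-p->s1; s0-q->s0; s1-p->s2; s1-q->s0; s2-p->s3; s2-q->s0; s3-p->s3; s3-q->s3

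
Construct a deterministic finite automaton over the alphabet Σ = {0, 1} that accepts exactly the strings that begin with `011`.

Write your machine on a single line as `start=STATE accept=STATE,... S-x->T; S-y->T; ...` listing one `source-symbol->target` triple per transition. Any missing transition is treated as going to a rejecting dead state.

Check the first 3 symbols one by one: A through C record how many have matched `011` so far; any wrong symbol goes to the dead state E. After all 3 match we enter the accepting sink D.
With 5 states:
       0  1 
>  A   B  E 
   B   E  C 
   C   E  D 
 * D   D  D 
   E   E  E 
(> = start, * = accepting)

start=A; accept=D; A-0->B; A-1->E; B-0->E; B-1->C; C-0->E; C-1->D; D-0->D; D-1->D; E-0->E; E-1->E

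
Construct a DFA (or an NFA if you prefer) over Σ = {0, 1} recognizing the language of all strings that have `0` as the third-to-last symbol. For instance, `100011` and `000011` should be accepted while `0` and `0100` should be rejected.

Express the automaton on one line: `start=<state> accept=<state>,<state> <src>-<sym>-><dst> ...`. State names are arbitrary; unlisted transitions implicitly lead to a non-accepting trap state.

Because acceptance depends on a position counted from the end, the machine has to buffer the most recent 3 symbols. Make each state the string of the last up-to-3 symbols read; on input `x` shift the window left and append `x`. Accept when the buffered window has length 3 and begins with `0`.
With 15 states:
          0    1  
>  s0     s1   s2 
   s1     s3   s4 
   s2     s5   s6 
   s3     s7   s8 
   s4     s9  s10 
   s5    s11  s12 
   s6    s13  s14 
 * s7     s7   s8 
 * s8     s9  s10 
 * s9    s11  s12 
 * s10   s13  s14 
   s11    s7   s8 
   s12    s9  s10 
   s13   s11  s12 
   s14   s13  s14 
(> = start, * = accepting)

start=s0 accept=s7,s8,s9,s10 s0-0->s1 s0-1->s2 s1-0->s3 s1-1->s4 s2-0->s5 s2-1->s6 s3-0->s7 s3-1->s8 s4-0->s9 s4-1->s10 s5-0->s11 s5-1->s12 s6-0->s13 s6-1->s14 s7-0->s7 s7-1->s8 s8-0->s9 s8-1->s10 s9-0->s11 s9-1->s12 s10-0->s13 s10-1->s14 s11-0->s7 s11-1->s8 s12-0->s9 s12-1->s10 s13-0->s11 s13-1->s12 s14-0->s13 s14-1->s14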